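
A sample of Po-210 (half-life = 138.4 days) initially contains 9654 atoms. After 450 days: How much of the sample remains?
N = N₀(1/2)^(t/t½) = 1014 atoms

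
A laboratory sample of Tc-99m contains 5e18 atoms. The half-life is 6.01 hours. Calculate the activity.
A = λN = 5.767e17 decays/hour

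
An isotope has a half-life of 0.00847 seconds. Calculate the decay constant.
λ = ln(2)/t½ = 81.84 second⁻¹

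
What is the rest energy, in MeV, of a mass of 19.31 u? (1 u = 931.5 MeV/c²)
E = mc² = 17990 MeV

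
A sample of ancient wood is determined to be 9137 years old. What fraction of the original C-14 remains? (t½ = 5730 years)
N/N₀ = (1/2)^(t/t½) = 0.3311 = 33.1%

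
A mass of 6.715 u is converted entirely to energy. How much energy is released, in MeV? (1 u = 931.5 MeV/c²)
E = mc² = 6255 MeV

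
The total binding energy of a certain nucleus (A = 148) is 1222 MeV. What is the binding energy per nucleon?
B.E./A = 1222/148 = 8.257 MeV/nucleon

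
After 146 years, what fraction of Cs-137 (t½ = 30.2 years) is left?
N/N₀ = (1/2)^(t/t½) = 0.03505 = 3.51%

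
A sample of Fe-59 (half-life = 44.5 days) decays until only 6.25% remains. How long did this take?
t = t½ × log₂(N₀/N) = 178 days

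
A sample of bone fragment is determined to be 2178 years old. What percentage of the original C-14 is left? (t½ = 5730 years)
N/N₀ = (1/2)^(t/t½) = 0.7684 = 76.8%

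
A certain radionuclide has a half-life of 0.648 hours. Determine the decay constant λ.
λ = ln(2)/t½ = 1.07 hour⁻¹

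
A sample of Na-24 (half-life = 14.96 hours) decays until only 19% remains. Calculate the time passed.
t = t½ × log₂(N₀/N) = 35.84 hours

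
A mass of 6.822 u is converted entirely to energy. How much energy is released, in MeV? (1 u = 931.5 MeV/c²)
E = mc² = 6355 MeV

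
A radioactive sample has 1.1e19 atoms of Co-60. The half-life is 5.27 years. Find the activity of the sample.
A = λN = 1.447e18 decays/year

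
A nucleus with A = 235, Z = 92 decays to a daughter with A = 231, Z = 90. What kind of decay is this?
ΔA = -4, ΔZ = -2 ⇒ alpha decay (α)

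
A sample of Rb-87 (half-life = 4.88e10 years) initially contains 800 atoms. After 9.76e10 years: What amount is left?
N = N₀(1/2)^(t/t½) = 200 atoms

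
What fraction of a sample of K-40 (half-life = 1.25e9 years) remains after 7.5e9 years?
N/N₀ = (1/2)^(t/t½) = 0.01562 = 1.56%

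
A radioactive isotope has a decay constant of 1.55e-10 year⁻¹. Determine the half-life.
t½ = ln(2)/λ = 4.472e9 years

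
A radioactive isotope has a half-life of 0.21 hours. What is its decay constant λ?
λ = ln(2)/t½ = 3.301 hour⁻¹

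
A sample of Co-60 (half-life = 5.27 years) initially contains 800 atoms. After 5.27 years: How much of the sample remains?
N = N₀(1/2)^(t/t½) = 400 atoms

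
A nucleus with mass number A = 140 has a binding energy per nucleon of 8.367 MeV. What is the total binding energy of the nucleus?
B.E. = 8.367 × 140 = 1171 MeV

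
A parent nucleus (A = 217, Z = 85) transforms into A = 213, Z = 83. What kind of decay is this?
ΔA = -4, ΔZ = -2 ⇒ alpha decay (α)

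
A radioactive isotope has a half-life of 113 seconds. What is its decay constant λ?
λ = ln(2)/t½ = 0.006134 second⁻¹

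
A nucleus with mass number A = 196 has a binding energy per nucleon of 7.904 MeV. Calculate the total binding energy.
B.E. = 7.904 × 196 = 1549 MeV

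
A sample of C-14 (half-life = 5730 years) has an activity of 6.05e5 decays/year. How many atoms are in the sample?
N = A/λ = 5.001e9 atoms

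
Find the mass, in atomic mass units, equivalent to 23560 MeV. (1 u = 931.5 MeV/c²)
m = E/c² = 25.29 u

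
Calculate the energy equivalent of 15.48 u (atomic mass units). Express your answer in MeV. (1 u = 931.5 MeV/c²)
E = mc² = 14420 MeV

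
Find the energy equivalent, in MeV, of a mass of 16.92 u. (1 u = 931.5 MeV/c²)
E = mc² = 15760 MeV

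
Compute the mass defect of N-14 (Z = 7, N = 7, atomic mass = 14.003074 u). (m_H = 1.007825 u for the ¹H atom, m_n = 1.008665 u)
Δm = Z·m_H + N·m_n − M = 0.1124 u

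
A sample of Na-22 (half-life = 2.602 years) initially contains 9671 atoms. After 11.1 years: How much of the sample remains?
N = N₀(1/2)^(t/t½) = 502.7 atoms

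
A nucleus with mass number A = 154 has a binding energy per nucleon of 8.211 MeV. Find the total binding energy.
B.E. = 8.211 × 154 = 1264 MeV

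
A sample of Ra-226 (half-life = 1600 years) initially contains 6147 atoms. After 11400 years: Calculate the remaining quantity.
N = N₀(1/2)^(t/t½) = 44.04 atoms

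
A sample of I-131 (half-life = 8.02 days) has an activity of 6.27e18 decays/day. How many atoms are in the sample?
N = A/λ = 7.255e19 atoms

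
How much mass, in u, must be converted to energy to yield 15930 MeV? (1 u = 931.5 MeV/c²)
m = E/c² = 17.1 u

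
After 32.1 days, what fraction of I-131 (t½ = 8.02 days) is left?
N/N₀ = (1/2)^(t/t½) = 0.06239 = 6.24%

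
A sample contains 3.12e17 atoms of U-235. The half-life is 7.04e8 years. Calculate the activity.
A = λN = 3.072e8 decays/year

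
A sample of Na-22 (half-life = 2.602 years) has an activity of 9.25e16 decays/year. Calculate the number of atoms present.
N = A/λ = 3.472e17 atoms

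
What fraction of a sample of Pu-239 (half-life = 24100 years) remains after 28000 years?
N/N₀ = (1/2)^(t/t½) = 0.4469 = 44.7%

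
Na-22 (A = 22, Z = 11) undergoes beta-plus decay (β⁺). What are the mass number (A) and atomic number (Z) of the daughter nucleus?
Daughter: A = 22, Z = 10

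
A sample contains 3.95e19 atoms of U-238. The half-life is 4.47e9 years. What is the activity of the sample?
A = λN = 6.125e9 decays/year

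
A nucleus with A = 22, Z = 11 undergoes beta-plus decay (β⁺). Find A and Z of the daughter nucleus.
Daughter: A = 22, Z = 10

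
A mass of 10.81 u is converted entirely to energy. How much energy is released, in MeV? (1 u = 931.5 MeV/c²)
E = mc² = 10070 MeV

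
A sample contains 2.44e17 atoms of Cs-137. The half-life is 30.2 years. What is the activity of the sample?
A = λN = 5.6e15 decays/year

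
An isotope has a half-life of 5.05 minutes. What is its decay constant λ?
λ = ln(2)/t½ = 0.1373 minute⁻¹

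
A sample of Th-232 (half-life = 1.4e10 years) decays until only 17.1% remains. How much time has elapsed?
t = t½ × log₂(N₀/N) = 3.567e10 years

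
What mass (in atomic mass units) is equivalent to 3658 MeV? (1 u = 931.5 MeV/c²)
m = E/c² = 3.927 u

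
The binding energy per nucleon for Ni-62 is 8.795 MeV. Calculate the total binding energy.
B.E. = 8.795 × 62 = 545.3 MeV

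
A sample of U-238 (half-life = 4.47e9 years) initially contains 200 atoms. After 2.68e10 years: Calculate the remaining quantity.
N = N₀(1/2)^(t/t½) = 3.135 atoms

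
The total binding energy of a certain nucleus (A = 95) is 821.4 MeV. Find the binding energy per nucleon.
B.E./A = 821.4/95 = 8.646 MeV/nucleon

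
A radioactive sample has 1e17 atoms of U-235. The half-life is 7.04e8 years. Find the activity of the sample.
A = λN = 9.846e7 decays/year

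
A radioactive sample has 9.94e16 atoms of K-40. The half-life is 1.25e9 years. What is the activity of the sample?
A = λN = 5.512e7 decays/year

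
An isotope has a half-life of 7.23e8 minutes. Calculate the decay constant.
λ = ln(2)/t½ = 9.587e-10 minute⁻¹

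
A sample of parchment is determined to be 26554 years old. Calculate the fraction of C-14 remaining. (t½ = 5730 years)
N/N₀ = (1/2)^(t/t½) = 0.04027 = 4.03%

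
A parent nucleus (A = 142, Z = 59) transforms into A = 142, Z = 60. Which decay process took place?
ΔA = 0, ΔZ = +1 ⇒ beta-minus decay (β⁻)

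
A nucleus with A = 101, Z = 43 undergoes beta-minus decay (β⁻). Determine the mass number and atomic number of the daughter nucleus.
Daughter: A = 101, Z = 44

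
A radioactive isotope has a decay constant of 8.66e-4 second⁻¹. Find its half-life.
t½ = ln(2)/λ = 800.4 seconds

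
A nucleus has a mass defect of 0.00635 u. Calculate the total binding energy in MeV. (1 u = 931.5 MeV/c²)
B.E. = Δm × 931.5 = 5.915 MeV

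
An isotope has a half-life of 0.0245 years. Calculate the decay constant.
λ = ln(2)/t½ = 28.29 year⁻¹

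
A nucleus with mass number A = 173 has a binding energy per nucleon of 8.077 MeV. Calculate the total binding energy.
B.E. = 8.077 × 173 = 1397 MeV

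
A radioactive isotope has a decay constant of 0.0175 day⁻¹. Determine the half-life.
t½ = ln(2)/λ = 39.61 days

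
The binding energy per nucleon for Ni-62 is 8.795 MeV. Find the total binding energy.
B.E. = 8.795 × 62 = 545.3 MeV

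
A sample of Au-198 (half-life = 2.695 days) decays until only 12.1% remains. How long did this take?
t = t½ × log₂(N₀/N) = 8.211 days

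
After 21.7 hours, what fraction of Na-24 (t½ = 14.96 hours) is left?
N/N₀ = (1/2)^(t/t½) = 0.3659 = 36.6%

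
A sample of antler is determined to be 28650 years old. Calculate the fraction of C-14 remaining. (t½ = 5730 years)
N/N₀ = (1/2)^(t/t½) = 0.03125 = 3.12%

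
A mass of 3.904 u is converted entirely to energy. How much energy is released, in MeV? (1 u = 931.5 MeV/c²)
E = mc² = 3637 MeV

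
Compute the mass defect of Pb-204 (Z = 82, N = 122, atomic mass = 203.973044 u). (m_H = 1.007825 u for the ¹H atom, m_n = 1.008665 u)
Δm = Z·m_H + N·m_n − M = 1.726 u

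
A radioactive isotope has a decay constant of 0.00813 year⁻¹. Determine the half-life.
t½ = ln(2)/λ = 85.26 years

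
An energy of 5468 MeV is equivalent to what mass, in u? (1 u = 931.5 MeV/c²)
m = E/c² = 5.87 u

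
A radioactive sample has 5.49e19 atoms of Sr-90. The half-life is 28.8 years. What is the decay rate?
A = λN = 1.321e18 decays/year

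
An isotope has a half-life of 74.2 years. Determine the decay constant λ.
λ = ln(2)/t½ = 0.009342 year⁻¹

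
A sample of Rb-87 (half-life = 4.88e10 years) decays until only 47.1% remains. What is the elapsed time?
t = t½ × log₂(N₀/N) = 5.301e10 years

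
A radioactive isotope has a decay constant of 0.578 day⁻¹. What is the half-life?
t½ = ln(2)/λ = 1.199 days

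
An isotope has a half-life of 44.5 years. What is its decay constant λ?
λ = ln(2)/t½ = 0.01558 year⁻¹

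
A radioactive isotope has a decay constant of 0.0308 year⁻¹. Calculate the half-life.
t½ = ln(2)/λ = 22.5 years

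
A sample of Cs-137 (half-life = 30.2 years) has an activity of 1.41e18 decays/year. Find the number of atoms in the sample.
N = A/λ = 6.143e19 atoms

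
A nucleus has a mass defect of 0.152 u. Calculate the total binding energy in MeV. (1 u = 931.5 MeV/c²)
B.E. = Δm × 931.5 = 141.6 MeV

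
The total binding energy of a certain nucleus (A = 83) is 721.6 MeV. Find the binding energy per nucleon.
B.E./A = 721.6/83 = 8.694 MeV/nucleon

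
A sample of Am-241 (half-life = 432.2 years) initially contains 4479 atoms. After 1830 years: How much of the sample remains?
N = N₀(1/2)^(t/t½) = 238 atoms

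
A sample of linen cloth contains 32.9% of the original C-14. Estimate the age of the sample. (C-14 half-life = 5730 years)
Age = t½ × log₂(1/ratio) = 9190 years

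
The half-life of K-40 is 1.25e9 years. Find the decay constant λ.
λ = ln(2)/t½ = 5.545e-10 year⁻¹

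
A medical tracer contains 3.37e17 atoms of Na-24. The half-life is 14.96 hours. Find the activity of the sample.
A = λN = 1.561e16 decays/hour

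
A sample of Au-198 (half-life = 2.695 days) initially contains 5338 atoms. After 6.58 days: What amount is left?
N = N₀(1/2)^(t/t½) = 982.6 atoms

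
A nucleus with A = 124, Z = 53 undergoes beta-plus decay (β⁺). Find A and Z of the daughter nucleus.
Daughter: A = 124, Z = 52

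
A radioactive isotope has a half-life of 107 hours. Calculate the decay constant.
λ = ln(2)/t½ = 0.006478 hour⁻¹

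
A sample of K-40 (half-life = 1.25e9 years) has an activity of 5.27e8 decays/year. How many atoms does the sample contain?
N = A/λ = 9.504e17 atoms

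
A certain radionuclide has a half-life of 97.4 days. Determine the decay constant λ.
λ = ln(2)/t½ = 0.007117 day⁻¹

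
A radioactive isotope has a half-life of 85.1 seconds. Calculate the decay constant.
λ = ln(2)/t½ = 0.008145 second⁻¹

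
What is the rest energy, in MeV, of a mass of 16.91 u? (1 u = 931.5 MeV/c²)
E = mc² = 15750 MeV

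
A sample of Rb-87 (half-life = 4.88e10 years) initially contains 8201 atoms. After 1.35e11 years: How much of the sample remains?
N = N₀(1/2)^(t/t½) = 1205 atoms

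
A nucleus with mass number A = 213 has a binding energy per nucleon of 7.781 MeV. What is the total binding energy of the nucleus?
B.E. = 7.781 × 213 = 1657 MeV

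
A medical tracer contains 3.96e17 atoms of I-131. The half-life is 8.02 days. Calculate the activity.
A = λN = 3.423e16 decays/day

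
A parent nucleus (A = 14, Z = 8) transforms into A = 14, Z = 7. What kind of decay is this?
ΔA = 0, ΔZ = -1 ⇒ beta-plus decay (β⁺) or electron capture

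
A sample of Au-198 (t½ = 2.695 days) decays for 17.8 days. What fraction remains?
N/N₀ = (1/2)^(t/t½) = 0.01027 = 1.03%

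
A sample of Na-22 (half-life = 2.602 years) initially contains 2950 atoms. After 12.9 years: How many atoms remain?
N = N₀(1/2)^(t/t½) = 94.93 atoms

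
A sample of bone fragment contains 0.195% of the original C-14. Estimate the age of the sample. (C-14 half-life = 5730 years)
Age = t½ × log₂(1/ratio) = 51580 years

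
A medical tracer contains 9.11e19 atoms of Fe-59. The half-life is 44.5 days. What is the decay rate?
A = λN = 1.419e18 decays/day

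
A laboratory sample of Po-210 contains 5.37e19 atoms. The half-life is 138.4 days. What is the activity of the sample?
A = λN = 2.689e17 decays/day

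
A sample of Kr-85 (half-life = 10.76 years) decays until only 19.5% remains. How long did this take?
t = t½ × log₂(N₀/N) = 25.38 years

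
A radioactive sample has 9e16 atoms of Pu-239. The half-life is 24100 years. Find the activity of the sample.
A = λN = 2.589e12 decays/year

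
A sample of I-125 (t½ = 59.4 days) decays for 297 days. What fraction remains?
N/N₀ = (1/2)^(t/t½) = 0.03125 = 3.12%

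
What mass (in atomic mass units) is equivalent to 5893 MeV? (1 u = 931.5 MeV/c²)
m = E/c² = 6.326 u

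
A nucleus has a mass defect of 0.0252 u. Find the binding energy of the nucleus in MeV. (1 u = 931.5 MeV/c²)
B.E. = Δm × 931.5 = 23.47 MeV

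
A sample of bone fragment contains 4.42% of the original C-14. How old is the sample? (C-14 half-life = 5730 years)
Age = t½ × log₂(1/ratio) = 25780 years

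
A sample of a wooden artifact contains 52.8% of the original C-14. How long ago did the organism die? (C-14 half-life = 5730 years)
Age = t½ × log₂(1/ratio) = 5280 years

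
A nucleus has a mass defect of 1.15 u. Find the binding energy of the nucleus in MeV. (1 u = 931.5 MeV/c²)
B.E. = Δm × 931.5 = 1071 MeV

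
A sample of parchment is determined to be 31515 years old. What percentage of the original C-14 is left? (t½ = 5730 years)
N/N₀ = (1/2)^(t/t½) = 0.0221 = 2.21%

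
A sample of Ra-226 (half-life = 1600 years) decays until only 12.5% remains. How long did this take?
t = t½ × log₂(N₀/N) = 4800 years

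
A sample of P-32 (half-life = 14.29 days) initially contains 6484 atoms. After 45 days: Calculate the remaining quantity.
N = N₀(1/2)^(t/t½) = 730.9 atoms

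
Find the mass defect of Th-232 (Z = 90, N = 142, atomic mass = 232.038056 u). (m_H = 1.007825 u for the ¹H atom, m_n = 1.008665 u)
Δm = Z·m_H + N·m_n − M = 1.897 u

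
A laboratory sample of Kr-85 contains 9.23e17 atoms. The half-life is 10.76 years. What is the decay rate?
A = λN = 5.946e16 decays/year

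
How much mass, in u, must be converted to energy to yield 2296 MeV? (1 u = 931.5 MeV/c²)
m = E/c² = 2.465 u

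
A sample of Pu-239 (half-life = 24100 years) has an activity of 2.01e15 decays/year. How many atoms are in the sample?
N = A/λ = 6.989e19 atoms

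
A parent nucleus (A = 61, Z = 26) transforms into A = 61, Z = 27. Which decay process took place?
ΔA = 0, ΔZ = +1 ⇒ beta-minus decay (β⁻)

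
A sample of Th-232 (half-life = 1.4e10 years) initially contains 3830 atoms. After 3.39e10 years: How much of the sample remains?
N = N₀(1/2)^(t/t½) = 715 atoms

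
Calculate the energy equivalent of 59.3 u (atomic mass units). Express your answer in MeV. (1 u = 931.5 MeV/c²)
E = mc² = 55240 MeV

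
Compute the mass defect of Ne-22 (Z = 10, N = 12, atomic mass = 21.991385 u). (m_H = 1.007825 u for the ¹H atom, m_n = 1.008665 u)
Δm = Z·m_H + N·m_n − M = 0.1908 u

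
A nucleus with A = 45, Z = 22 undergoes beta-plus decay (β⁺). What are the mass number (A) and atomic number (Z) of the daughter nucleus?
Daughter: A = 45, Z = 21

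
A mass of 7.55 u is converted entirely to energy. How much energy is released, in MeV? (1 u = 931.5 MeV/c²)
E = mc² = 7033 MeV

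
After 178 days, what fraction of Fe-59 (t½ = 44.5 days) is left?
N/N₀ = (1/2)^(t/t½) = 0.0625 = 6.25%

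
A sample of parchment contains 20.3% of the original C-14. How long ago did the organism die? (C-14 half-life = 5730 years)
Age = t½ × log₂(1/ratio) = 13180 years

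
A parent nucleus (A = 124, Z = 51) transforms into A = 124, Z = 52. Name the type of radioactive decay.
ΔA = 0, ΔZ = +1 ⇒ beta-minus decay (β⁻)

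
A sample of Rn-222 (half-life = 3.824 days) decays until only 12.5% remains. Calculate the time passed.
t = t½ × log₂(N₀/N) = 11.47 days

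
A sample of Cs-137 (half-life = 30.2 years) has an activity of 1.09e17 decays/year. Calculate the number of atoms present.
N = A/λ = 4.749e18 atoms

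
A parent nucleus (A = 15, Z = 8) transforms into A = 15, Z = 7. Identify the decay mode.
ΔA = 0, ΔZ = -1 ⇒ beta-plus decay (β⁺) or electron capture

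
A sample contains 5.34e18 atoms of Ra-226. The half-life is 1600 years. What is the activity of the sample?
A = λN = 2.313e15 decays/year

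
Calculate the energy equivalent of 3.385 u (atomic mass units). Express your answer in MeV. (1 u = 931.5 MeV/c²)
E = mc² = 3153 MeV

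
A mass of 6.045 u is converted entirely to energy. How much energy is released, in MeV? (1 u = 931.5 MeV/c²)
E = mc² = 5631 MeV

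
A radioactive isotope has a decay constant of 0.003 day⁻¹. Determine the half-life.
t½ = ln(2)/λ = 231 days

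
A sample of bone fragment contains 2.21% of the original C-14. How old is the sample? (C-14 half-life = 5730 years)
Age = t½ × log₂(1/ratio) = 31510 years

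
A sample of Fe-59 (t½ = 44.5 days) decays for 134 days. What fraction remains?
N/N₀ = (1/2)^(t/t½) = 0.124 = 12.4%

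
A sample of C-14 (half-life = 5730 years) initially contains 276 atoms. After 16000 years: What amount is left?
N = N₀(1/2)^(t/t½) = 39.84 atoms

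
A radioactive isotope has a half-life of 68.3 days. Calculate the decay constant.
λ = ln(2)/t½ = 0.01015 day⁻¹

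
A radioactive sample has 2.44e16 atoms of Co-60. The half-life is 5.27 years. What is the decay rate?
A = λN = 3.209e15 decays/year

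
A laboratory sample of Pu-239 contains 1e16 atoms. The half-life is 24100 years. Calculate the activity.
A = λN = 2.876e11 decays/year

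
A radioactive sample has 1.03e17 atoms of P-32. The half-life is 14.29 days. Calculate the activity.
A = λN = 4.996e15 decays/day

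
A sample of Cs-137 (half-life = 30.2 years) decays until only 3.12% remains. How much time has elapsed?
t = t½ × log₂(N₀/N) = 151.1 years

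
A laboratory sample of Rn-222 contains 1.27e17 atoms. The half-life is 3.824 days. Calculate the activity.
A = λN = 2.302e16 decays/day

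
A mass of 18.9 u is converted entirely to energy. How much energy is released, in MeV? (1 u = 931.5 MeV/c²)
E = mc² = 17610 MeV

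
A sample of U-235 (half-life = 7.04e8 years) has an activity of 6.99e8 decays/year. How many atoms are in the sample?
N = A/λ = 7.099e17 atoms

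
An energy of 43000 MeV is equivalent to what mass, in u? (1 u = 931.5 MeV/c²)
m = E/c² = 46.16 u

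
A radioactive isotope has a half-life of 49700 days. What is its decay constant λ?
λ = ln(2)/t½ = 1.395e-5 day⁻¹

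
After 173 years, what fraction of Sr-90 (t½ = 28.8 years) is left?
N/N₀ = (1/2)^(t/t½) = 0.01555 = 1.55%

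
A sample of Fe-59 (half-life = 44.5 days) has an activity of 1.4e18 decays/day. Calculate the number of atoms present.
N = A/λ = 8.988e19 atoms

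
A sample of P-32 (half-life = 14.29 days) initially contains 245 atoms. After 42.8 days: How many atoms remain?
N = N₀(1/2)^(t/t½) = 30.73 atoms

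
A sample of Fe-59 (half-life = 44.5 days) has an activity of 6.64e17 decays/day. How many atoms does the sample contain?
N = A/λ = 4.263e19 atoms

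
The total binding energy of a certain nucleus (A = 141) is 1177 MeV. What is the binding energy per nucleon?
B.E./A = 1177/141 = 8.348 MeV/nucleon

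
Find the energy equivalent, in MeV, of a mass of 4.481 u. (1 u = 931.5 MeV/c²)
E = mc² = 4174 MeV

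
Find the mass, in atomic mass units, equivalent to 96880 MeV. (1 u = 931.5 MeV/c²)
m = E/c² = 104 u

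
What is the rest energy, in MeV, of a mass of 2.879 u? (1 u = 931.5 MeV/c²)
E = mc² = 2682 MeV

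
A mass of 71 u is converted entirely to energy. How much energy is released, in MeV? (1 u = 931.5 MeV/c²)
E = mc² = 66140 MeV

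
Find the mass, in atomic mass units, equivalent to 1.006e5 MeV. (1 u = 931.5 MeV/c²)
m = E/c² = 108 u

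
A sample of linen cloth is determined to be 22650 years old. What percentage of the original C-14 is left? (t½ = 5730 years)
N/N₀ = (1/2)^(t/t½) = 0.06458 = 6.46%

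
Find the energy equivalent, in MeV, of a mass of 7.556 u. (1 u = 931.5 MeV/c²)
E = mc² = 7038 MeV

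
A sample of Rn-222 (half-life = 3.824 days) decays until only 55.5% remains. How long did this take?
t = t½ × log₂(N₀/N) = 3.248 days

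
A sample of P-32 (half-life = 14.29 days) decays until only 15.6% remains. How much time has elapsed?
t = t½ × log₂(N₀/N) = 38.3 days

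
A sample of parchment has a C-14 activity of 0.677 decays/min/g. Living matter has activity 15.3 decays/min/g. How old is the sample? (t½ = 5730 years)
Age = t½ × log₂(A₀/A) = 25770 years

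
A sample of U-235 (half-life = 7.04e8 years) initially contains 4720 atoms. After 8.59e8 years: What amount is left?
N = N₀(1/2)^(t/t½) = 2026 atoms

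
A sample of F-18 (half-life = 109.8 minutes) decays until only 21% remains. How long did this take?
t = t½ × log₂(N₀/N) = 247.2 minutes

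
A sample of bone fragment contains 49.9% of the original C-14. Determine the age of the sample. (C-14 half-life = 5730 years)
Age = t½ × log₂(1/ratio) = 5747 years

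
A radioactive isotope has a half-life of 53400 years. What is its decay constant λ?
λ = ln(2)/t½ = 1.298e-5 year⁻¹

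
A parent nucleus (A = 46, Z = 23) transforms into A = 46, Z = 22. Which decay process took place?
ΔA = 0, ΔZ = -1 ⇒ beta-plus decay (β⁺) or electron capture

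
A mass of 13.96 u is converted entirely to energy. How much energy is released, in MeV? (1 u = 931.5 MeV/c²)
E = mc² = 13000 MeV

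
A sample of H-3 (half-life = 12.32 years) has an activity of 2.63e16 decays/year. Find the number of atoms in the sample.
N = A/λ = 4.675e17 atoms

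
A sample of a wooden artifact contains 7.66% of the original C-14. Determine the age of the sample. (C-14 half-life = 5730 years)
Age = t½ × log₂(1/ratio) = 21240 years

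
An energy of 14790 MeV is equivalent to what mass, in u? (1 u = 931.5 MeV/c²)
m = E/c² = 15.88 u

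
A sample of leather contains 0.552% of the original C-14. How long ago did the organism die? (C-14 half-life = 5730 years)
Age = t½ × log₂(1/ratio) = 42980 years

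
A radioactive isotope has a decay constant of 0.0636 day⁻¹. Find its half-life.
t½ = ln(2)/λ = 10.9 days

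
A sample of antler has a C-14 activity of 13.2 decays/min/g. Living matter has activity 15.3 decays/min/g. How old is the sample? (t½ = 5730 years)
Age = t½ × log₂(A₀/A) = 1220 years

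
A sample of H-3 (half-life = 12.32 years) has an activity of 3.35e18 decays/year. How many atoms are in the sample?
N = A/λ = 5.954e19 atoms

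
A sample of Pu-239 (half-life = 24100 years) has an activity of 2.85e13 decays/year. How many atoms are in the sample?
N = A/λ = 9.909e17 atoms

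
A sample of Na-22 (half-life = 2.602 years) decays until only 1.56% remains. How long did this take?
t = t½ × log₂(N₀/N) = 15.62 years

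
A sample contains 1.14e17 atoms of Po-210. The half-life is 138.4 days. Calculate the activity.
A = λN = 5.709e14 decays/day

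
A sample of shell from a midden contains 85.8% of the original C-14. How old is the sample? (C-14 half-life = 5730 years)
Age = t½ × log₂(1/ratio) = 1266 years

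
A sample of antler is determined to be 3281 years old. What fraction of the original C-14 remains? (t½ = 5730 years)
N/N₀ = (1/2)^(t/t½) = 0.6724 = 67.2%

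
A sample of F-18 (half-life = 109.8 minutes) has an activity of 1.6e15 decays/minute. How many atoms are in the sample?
N = A/λ = 2.535e17 atoms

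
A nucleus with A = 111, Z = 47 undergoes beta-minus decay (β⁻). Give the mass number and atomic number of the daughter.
Daughter: A = 111, Z = 48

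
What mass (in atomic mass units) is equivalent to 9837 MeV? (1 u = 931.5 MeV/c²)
m = E/c² = 10.56 u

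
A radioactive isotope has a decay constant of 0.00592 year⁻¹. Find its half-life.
t½ = ln(2)/λ = 117.1 years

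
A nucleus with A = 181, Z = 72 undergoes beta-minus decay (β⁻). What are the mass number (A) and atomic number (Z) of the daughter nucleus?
Daughter: A = 181, Z = 73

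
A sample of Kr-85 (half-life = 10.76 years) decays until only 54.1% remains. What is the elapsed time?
t = t½ × log₂(N₀/N) = 9.537 years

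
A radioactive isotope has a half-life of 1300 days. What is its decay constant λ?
λ = ln(2)/t½ = 5.332e-4 day⁻¹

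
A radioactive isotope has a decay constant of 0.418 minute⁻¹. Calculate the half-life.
t½ = ln(2)/λ = 1.658 minutes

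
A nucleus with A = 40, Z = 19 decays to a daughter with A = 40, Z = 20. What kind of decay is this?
ΔA = 0, ΔZ = +1 ⇒ beta-minus decay (β⁻)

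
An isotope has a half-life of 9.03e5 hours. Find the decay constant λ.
λ = ln(2)/t½ = 7.676e-7 hour⁻¹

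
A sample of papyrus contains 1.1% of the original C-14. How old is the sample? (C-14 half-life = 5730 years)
Age = t½ × log₂(1/ratio) = 37280 years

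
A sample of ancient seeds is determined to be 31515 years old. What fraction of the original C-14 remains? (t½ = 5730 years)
N/N₀ = (1/2)^(t/t½) = 0.0221 = 2.21%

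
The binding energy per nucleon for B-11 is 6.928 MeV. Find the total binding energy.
B.E. = 6.928 × 11 = 76.21 MeV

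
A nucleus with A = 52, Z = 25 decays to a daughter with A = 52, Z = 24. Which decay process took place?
ΔA = 0, ΔZ = -1 ⇒ beta-plus decay (β⁺) or electron capture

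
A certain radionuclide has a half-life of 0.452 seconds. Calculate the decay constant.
λ = ln(2)/t½ = 1.534 second⁻¹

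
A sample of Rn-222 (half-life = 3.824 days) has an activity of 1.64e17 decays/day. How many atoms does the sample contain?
N = A/λ = 9.048e17 atoms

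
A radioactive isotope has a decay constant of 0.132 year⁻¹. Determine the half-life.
t½ = ln(2)/λ = 5.251 years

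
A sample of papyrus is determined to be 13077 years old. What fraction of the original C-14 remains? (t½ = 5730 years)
N/N₀ = (1/2)^(t/t½) = 0.2056 = 20.6%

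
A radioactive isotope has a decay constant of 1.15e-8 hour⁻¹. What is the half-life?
t½ = ln(2)/λ = 6.027e7 hours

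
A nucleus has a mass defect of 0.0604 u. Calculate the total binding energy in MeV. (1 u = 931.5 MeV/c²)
B.E. = Δm × 931.5 = 56.26 MeV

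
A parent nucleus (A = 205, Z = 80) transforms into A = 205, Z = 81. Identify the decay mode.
ΔA = 0, ΔZ = +1 ⇒ beta-minus decay (β⁻)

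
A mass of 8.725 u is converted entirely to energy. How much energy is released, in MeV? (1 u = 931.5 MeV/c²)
E = mc² = 8127 MeV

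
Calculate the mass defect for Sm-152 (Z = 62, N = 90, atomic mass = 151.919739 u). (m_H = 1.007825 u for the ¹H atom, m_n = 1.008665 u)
Δm = Z·m_H + N·m_n − M = 1.345 u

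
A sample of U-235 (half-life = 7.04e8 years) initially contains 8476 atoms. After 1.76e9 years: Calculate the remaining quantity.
N = N₀(1/2)^(t/t½) = 1498 atoms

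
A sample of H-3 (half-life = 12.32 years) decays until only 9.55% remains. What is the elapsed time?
t = t½ × log₂(N₀/N) = 41.74 years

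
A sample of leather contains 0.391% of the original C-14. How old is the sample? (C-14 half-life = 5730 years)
Age = t½ × log₂(1/ratio) = 45830 years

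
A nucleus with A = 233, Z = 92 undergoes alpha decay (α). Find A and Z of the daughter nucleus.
Daughter: A = 229, Z = 90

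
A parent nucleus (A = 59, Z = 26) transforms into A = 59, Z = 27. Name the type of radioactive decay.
ΔA = 0, ΔZ = +1 ⇒ beta-minus decay (β⁻)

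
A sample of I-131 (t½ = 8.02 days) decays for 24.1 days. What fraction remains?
N/N₀ = (1/2)^(t/t½) = 0.1246 = 12.5%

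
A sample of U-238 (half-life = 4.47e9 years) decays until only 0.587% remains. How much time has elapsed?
t = t½ × log₂(N₀/N) = 3.313e10 years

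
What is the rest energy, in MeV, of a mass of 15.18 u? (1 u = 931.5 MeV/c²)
E = mc² = 14140 MeV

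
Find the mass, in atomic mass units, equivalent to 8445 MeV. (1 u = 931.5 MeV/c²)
m = E/c² = 9.066 u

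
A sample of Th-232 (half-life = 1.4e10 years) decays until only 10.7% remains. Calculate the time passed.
t = t½ × log₂(N₀/N) = 4.514e10 years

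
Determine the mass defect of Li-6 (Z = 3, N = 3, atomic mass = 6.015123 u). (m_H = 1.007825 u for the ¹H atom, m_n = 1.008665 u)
Δm = Z·m_H + N·m_n − M = 0.03435 u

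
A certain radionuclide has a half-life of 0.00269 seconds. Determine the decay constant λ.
λ = ln(2)/t½ = 257.7 second⁻¹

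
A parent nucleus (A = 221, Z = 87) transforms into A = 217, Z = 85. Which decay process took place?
ΔA = -4, ΔZ = -2 ⇒ alpha decay (α)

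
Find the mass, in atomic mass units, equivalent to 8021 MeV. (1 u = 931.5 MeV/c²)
m = E/c² = 8.611 u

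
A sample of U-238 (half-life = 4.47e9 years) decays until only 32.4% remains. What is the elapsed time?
t = t½ × log₂(N₀/N) = 7.268e9 years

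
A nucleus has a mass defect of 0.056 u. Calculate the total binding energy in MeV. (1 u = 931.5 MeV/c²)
B.E. = Δm × 931.5 = 52.16 MeV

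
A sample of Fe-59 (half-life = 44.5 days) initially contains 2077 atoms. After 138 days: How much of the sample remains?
N = N₀(1/2)^(t/t½) = 242.1 atoms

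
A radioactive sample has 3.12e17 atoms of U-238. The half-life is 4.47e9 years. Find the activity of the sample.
A = λN = 4.838e7 decays/year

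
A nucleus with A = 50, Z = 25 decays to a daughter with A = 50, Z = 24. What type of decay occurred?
ΔA = 0, ΔZ = -1 ⇒ beta-plus decay (β⁺) or electron capture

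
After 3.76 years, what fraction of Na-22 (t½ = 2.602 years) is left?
N/N₀ = (1/2)^(t/t½) = 0.3673 = 36.7%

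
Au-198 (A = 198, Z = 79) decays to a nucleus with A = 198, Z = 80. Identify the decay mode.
ΔA = 0, ΔZ = +1 ⇒ beta-minus decay (β⁻)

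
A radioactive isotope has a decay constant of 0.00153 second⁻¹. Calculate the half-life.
t½ = ln(2)/λ = 453 seconds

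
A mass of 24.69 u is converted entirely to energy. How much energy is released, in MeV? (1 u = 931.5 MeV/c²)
E = mc² = 23000 MeV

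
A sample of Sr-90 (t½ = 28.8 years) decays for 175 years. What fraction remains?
N/N₀ = (1/2)^(t/t½) = 0.01482 = 1.48%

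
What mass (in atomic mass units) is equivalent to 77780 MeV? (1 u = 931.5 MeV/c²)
m = E/c² = 83.5 u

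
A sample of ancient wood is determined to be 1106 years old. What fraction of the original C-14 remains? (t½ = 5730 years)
N/N₀ = (1/2)^(t/t½) = 0.8748 = 87.5%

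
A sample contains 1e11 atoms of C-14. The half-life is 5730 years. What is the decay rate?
A = λN = 1.21e7 decays/year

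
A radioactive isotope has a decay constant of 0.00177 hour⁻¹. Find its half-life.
t½ = ln(2)/λ = 391.6 hours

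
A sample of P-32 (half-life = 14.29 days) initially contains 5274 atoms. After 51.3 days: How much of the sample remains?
N = N₀(1/2)^(t/t½) = 438 atoms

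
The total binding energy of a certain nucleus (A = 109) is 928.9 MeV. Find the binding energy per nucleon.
B.E./A = 928.9/109 = 8.522 MeV/nucleon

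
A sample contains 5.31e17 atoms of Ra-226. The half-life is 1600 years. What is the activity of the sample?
A = λN = 2.3e14 decays/year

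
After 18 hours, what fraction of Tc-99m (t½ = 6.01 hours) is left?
N/N₀ = (1/2)^(t/t½) = 0.1254 = 12.5%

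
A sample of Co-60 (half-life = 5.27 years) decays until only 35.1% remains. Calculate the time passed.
t = t½ × log₂(N₀/N) = 7.96 years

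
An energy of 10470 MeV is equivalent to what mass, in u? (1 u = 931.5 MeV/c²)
m = E/c² = 11.24 u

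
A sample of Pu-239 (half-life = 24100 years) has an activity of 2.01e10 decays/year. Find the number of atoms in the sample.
N = A/λ = 6.989e14 atoms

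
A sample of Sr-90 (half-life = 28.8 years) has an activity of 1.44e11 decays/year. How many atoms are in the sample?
N = A/λ = 5.983e12 atoms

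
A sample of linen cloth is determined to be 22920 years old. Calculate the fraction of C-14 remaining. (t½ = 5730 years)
N/N₀ = (1/2)^(t/t½) = 0.0625 = 6.25%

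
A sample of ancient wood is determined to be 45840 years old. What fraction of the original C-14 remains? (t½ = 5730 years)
N/N₀ = (1/2)^(t/t½) = 0.003906 = 0.391%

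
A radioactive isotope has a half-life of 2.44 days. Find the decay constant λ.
λ = ln(2)/t½ = 0.2841 day⁻¹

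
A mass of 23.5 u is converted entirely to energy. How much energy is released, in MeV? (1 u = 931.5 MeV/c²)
E = mc² = 21890 MeV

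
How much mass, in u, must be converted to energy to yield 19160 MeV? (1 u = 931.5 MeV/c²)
m = E/c² = 20.57 u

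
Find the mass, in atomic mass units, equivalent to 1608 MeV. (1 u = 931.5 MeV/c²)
m = E/c² = 1.726 u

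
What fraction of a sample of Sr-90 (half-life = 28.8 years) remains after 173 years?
N/N₀ = (1/2)^(t/t½) = 0.01555 = 1.55%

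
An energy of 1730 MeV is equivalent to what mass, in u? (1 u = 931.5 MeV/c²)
m = E/c² = 1.857 u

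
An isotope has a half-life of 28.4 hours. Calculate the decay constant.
λ = ln(2)/t½ = 0.02441 hour⁻¹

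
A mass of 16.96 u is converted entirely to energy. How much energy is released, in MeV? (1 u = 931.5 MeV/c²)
E = mc² = 15800 MeV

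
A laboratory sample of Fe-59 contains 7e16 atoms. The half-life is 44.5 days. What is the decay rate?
A = λN = 1.09e15 decays/day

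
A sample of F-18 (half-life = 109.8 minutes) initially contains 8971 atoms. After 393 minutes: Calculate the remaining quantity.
N = N₀(1/2)^(t/t½) = 750.6 atoms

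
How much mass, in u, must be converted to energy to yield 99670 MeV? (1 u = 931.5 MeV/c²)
m = E/c² = 107 u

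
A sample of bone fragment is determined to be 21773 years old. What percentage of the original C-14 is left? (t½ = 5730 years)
N/N₀ = (1/2)^(t/t½) = 0.0718 = 7.18%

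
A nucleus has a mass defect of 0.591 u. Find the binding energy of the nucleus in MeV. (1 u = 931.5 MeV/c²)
B.E. = Δm × 931.5 = 550.5 MeV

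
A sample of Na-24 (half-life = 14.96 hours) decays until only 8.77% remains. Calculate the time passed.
t = t½ × log₂(N₀/N) = 52.53 hours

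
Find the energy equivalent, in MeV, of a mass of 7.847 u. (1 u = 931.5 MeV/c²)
E = mc² = 7309 MeV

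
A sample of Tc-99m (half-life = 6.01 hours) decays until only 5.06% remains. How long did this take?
t = t½ × log₂(N₀/N) = 25.87 hours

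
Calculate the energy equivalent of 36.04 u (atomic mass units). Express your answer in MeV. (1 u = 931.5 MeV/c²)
E = mc² = 33570 MeV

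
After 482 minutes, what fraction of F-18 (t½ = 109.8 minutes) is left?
N/N₀ = (1/2)^(t/t½) = 0.0477 = 4.77%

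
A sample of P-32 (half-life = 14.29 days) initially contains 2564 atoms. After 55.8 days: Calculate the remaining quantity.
N = N₀(1/2)^(t/t½) = 171.2 atoms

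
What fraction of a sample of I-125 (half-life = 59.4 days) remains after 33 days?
N/N₀ = (1/2)^(t/t½) = 0.6804 = 68%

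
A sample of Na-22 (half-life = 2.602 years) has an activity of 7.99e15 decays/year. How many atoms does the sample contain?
N = A/λ = 2.999e16 atoms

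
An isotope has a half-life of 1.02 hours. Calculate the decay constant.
λ = ln(2)/t½ = 0.6796 hour⁻¹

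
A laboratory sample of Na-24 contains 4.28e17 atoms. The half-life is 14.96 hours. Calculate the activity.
A = λN = 1.983e16 decays/hour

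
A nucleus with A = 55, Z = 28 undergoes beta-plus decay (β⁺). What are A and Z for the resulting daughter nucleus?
Daughter: A = 55, Z = 27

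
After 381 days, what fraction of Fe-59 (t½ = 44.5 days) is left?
N/N₀ = (1/2)^(t/t½) = 0.002646 = 0.265%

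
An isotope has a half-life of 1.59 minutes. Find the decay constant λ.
λ = ln(2)/t½ = 0.4359 minute⁻¹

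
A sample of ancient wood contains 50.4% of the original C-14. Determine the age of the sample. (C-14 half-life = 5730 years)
Age = t½ × log₂(1/ratio) = 5664 years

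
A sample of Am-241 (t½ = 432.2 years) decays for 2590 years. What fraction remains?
N/N₀ = (1/2)^(t/t½) = 0.01571 = 1.57%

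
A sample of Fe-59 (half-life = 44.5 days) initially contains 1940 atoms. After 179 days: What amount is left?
N = N₀(1/2)^(t/t½) = 119.4 atoms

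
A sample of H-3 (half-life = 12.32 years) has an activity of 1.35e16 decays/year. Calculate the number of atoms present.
N = A/λ = 2.399e17 atoms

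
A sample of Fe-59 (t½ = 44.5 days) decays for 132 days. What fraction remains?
N/N₀ = (1/2)^(t/t½) = 0.128 = 12.8%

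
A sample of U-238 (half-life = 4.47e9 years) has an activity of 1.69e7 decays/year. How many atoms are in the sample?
N = A/λ = 1.09e17 atoms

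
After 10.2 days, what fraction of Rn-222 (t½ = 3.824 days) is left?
N/N₀ = (1/2)^(t/t½) = 0.1574 = 15.7%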